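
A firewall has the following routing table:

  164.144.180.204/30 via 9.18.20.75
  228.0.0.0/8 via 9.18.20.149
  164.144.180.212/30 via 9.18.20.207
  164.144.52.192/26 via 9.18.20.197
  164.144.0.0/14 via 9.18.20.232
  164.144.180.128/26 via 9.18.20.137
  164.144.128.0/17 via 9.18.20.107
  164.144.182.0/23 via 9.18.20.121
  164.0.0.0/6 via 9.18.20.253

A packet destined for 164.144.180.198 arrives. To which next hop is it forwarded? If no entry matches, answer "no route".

9.18.20.107

Routes whose prefix contains 164.144.180.198:
  164.0.0.0/6 (164.0.0.0 - 167.255.255.255) -> 9.18.20.253
  164.144.0.0/14 (164.144.0.0 - 164.147.255.255) -> 9.18.20.232
  164.144.128.0/17 (164.144.128.0 - 164.144.255.255) -> 9.18.20.107
More-specific entries that do NOT match:
  164.144.180.204/30 (164.144.180.204 - 164.144.180.207) does not contain 164.144.180.198
  164.144.180.212/30 (164.144.180.212 - 164.144.180.215) does not contain 164.144.180.198
  164.144.52.192/26 (164.144.52.192 - 164.144.52.255) does not contain 164.144.180.198
  164.144.180.128/26 (164.144.180.128 - 164.144.180.191) does not contain 164.144.180.198
  164.144.182.0/23 (164.144.182.0 - 164.144.183.255) does not contain 164.144.180.198
Longest matching prefix is /17 -> next hop 9.18.20.107.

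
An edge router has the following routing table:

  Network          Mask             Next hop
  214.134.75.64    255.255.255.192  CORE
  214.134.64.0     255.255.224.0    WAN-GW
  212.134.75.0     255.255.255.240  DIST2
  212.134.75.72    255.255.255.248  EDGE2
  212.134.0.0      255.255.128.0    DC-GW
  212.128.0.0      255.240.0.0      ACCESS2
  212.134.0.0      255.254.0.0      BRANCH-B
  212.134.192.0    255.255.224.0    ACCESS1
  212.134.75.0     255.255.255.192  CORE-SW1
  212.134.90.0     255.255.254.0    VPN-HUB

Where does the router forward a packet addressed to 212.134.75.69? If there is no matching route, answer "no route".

DC-GW

Routes whose prefix contains 212.134.75.69:
  212.128.0.0/12 (212.128.0.0 - 212.143.255.255) -> ACCESS2
  212.134.0.0/15 (212.134.0.0 - 212.135.255.255) -> BRANCH-B
  212.134.0.0/17 (212.134.0.0 - 212.134.127.255) -> DC-GW
More-specific entries that do NOT match:
  212.134.75.72/29 (212.134.75.72 - 212.134.75.79) does not contain 212.134.75.69
  212.134.75.0/28 (212.134.75.0 - 212.134.75.15) does not contain 212.134.75.69
  214.134.75.64/26 (214.134.75.64 - 214.134.75.127) does not contain 212.134.75.69
  212.134.75.0/26 (212.134.75.0 - 212.134.75.63) does not contain 212.134.75.69
  212.134.90.0/23 (212.134.90.0 - 212.134.91.255) does not contain 212.134.75.69
  214.134.64.0/19 (214.134.64.0 - 214.134.95.255) does not contain 212.134.75.69
  212.134.192.0/19 (212.134.192.0 - 212.134.223.255) does not contain 212.134.75.69
Longest matching prefix is /17 -> next hop DC-GW.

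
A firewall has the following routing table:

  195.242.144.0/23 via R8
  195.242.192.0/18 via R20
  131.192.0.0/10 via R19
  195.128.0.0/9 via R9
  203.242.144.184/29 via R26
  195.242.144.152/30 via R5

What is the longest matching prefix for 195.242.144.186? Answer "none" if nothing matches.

Entries matching 195.242.144.186:
  195.128.0.0/9 (195.128.0.0 - 195.255.255.255)
  195.242.144.0/23 (195.242.144.0 - 195.242.145.255)
Most specific is 195.242.144.0/23.

195.242.144.0/23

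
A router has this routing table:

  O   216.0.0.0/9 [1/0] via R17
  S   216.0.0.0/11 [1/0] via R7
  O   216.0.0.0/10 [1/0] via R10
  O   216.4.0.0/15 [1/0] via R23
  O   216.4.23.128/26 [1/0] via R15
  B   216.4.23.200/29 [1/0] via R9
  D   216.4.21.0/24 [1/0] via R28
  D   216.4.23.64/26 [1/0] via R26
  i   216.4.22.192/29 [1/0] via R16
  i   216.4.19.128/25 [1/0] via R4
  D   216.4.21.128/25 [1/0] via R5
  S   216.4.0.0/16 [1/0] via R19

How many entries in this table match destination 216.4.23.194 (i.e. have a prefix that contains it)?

5

Prefixes containing 216.4.23.194:
  216.0.0.0/9 (216.0.0.0 - 216.127.255.255)
  216.0.0.0/10 (216.0.0.0 - 216.63.255.255)
  216.0.0.0/11 (216.0.0.0 - 216.31.255.255)
  216.4.0.0/15 (216.4.0.0 - 216.5.255.255)
  216.4.0.0/16 (216.4.0.0 - 216.4.255.255)
Total matching entries: 5.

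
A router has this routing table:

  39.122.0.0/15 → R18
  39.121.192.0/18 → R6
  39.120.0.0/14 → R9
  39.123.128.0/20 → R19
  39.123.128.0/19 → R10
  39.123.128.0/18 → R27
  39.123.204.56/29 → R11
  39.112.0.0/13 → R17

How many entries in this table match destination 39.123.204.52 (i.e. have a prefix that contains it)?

2

Prefixes containing 39.123.204.52:
  39.120.0.0/14 (39.120.0.0 - 39.123.255.255)
  39.122.0.0/15 (39.122.0.0 - 39.123.255.255)
Total matching entries: 2.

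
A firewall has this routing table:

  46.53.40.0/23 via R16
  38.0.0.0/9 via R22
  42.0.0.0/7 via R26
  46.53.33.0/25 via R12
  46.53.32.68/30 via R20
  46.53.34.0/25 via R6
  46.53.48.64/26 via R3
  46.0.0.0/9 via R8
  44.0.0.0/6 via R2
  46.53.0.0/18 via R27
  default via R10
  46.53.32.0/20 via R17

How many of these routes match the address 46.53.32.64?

Prefixes containing 46.53.32.64:
  0.0.0.0/0 (default, matches everything)
  44.0.0.0/6 (44.0.0.0 - 47.255.255.255)
  46.0.0.0/9 (46.0.0.0 - 46.127.255.255)
  46.53.0.0/18 (46.53.0.0 - 46.53.63.255)
  46.53.32.0/20 (46.53.32.0 - 46.53.47.255)
Total matching entries: 5.

5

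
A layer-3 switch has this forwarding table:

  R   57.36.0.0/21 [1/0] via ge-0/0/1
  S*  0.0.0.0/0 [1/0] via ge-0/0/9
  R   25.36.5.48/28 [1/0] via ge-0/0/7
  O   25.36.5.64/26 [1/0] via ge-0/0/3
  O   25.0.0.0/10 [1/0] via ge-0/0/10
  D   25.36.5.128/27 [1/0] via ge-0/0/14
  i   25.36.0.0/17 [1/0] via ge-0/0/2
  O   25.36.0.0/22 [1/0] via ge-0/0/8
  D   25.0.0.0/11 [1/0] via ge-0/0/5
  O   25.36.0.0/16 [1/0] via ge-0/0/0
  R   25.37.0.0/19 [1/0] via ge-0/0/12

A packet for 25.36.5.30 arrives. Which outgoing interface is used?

Routes whose prefix contains 25.36.5.30:
  0.0.0.0/0 (default, matches everything) -> ge-0/0/9
  25.0.0.0/10 (25.0.0.0 - 25.63.255.255) -> ge-0/0/10
  25.36.0.0/16 (25.36.0.0 - 25.36.255.255) -> ge-0/0/0
  25.36.0.0/17 (25.36.0.0 - 25.36.127.255) -> ge-0/0/2
More-specific entries that do NOT match:
  25.36.5.48/28 (25.36.5.48 - 25.36.5.63) does not contain 25.36.5.30
  25.36.5.128/27 (25.36.5.128 - 25.36.5.159) does not contain 25.36.5.30
  25.36.5.64/26 (25.36.5.64 - 25.36.5.127) does not contain 25.36.5.30
  25.36.0.0/22 (25.36.0.0 - 25.36.3.255) does not contain 25.36.5.30
  57.36.0.0/21 (57.36.0.0 - 57.36.7.255) does not contain 25.36.5.30
  25.37.0.0/19 (25.37.0.0 - 25.37.31.255) does not contain 25.36.5.30
Longest matching prefix is /17 -> interface ge-0/0/2.

ge-0/0/2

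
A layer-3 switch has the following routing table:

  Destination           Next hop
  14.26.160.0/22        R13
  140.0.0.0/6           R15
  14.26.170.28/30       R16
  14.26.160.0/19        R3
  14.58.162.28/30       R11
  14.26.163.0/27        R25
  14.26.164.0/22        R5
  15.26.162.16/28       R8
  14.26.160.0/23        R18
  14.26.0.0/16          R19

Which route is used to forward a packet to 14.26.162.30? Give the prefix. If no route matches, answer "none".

14.26.160.0/22

Entries matching 14.26.162.30:
  14.26.0.0/16 (14.26.0.0 - 14.26.255.255)
  14.26.160.0/19 (14.26.160.0 - 14.26.191.255)
  14.26.160.0/22 (14.26.160.0 - 14.26.163.255)
Most specific is 14.26.160.0/22.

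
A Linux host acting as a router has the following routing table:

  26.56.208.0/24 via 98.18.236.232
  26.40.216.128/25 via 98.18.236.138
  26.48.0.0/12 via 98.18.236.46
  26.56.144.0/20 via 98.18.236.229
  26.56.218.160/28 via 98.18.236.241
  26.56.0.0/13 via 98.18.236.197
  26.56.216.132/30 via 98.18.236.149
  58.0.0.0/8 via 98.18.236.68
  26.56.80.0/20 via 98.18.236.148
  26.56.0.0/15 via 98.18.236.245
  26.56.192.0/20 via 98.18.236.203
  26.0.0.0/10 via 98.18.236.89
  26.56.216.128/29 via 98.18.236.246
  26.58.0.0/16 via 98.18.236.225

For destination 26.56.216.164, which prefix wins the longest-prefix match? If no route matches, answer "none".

Entries matching 26.56.216.164:
  26.0.0.0/10 (26.0.0.0 - 26.63.255.255)
  26.48.0.0/12 (26.48.0.0 - 26.63.255.255)
  26.56.0.0/13 (26.56.0.0 - 26.63.255.255)
  26.56.0.0/15 (26.56.0.0 - 26.57.255.255)
Most specific is 26.56.0.0/15.

26.56.0.0/15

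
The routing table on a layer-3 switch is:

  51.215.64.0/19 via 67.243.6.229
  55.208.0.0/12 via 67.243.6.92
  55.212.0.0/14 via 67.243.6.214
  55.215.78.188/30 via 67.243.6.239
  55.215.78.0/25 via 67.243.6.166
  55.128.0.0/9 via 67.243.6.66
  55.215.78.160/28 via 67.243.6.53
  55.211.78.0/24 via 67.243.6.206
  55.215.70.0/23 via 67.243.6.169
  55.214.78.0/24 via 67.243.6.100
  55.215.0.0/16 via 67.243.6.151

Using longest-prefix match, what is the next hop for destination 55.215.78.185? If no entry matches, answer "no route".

67.243.6.151

Routes whose prefix contains 55.215.78.185:
  55.128.0.0/9 (55.128.0.0 - 55.255.255.255) -> 67.243.6.66
  55.208.0.0/12 (55.208.0.0 - 55.223.255.255) -> 67.243.6.92
  55.212.0.0/14 (55.212.0.0 - 55.215.255.255) -> 67.243.6.214
  55.215.0.0/16 (55.215.0.0 - 55.215.255.255) -> 67.243.6.151
More-specific entries that do NOT match:
  55.215.78.188/30 (55.215.78.188 - 55.215.78.191) does not contain 55.215.78.185
  55.215.78.160/28 (55.215.78.160 - 55.215.78.175) does not contain 55.215.78.185
  55.215.78.0/25 (55.215.78.0 - 55.215.78.127) does not contain 55.215.78.185
  55.211.78.0/24 (55.211.78.0 - 55.211.78.255) does not contain 55.215.78.185
  55.214.78.0/24 (55.214.78.0 - 55.214.78.255) does not contain 55.215.78.185
  55.215.70.0/23 (55.215.70.0 - 55.215.71.255) does not contain 55.215.78.185
  51.215.64.0/19 (51.215.64.0 - 51.215.95.255) does not contain 55.215.78.185
Longest matching prefix is /16 -> next hop 67.243.6.151.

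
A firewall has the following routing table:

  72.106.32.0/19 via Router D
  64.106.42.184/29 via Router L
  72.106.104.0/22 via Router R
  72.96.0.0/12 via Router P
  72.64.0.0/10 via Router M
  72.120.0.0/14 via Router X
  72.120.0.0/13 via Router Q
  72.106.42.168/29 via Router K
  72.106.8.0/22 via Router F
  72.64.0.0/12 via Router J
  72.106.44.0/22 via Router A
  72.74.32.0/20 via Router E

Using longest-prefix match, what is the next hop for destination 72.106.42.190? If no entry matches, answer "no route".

Routes whose prefix contains 72.106.42.190:
  72.64.0.0/10 (72.64.0.0 - 72.127.255.255) -> Router M
  72.96.0.0/12 (72.96.0.0 - 72.111.255.255) -> Router P
  72.106.32.0/19 (72.106.32.0 - 72.106.63.255) -> Router D
More-specific entries that do NOT match:
  64.106.42.184/29 (64.106.42.184 - 64.106.42.191) does not contain 72.106.42.190
  72.106.42.168/29 (72.106.42.168 - 72.106.42.175) does not contain 72.106.42.190
  72.106.104.0/22 (72.106.104.0 - 72.106.107.255) does not contain 72.106.42.190
  72.106.8.0/22 (72.106.8.0 - 72.106.11.255) does not contain 72.106.42.190
  72.106.44.0/22 (72.106.44.0 - 72.106.47.255) does not contain 72.106.42.190
  72.74.32.0/20 (72.74.32.0 - 72.74.47.255) does not contain 72.106.42.190
Longest matching prefix is /19 -> next hop Router D.

Router D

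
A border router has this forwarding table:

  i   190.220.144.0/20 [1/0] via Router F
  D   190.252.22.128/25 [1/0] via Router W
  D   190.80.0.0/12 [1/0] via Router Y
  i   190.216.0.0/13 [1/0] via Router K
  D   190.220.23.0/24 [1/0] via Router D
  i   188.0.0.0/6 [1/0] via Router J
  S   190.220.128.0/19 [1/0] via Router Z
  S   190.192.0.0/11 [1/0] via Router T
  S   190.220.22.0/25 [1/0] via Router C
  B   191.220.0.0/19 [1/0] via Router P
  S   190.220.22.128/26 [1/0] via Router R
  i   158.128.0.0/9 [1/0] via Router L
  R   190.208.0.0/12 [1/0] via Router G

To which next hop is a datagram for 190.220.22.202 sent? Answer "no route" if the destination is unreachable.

Router K

Routes whose prefix contains 190.220.22.202:
  188.0.0.0/6 (188.0.0.0 - 191.255.255.255) -> Router J
  190.192.0.0/11 (190.192.0.0 - 190.223.255.255) -> Router T
  190.208.0.0/12 (190.208.0.0 - 190.223.255.255) -> Router G
  190.216.0.0/13 (190.216.0.0 - 190.223.255.255) -> Router K
More-specific entries that do NOT match:
  190.220.22.128/26 (190.220.22.128 - 190.220.22.191) does not contain 190.220.22.202
  190.252.22.128/25 (190.252.22.128 - 190.252.22.255) does not contain 190.220.22.202
  190.220.22.0/25 (190.220.22.0 - 190.220.22.127) does not contain 190.220.22.202
  190.220.23.0/24 (190.220.23.0 - 190.220.23.255) does not contain 190.220.22.202
  190.220.144.0/20 (190.220.144.0 - 190.220.159.255) does not contain 190.220.22.202
  190.220.128.0/19 (190.220.128.0 - 190.220.159.255) does not contain 190.220.22.202
  191.220.0.0/19 (191.220.0.0 - 191.220.31.255) does not contain 190.220.22.202
Longest matching prefix is /13 -> next hop Router K.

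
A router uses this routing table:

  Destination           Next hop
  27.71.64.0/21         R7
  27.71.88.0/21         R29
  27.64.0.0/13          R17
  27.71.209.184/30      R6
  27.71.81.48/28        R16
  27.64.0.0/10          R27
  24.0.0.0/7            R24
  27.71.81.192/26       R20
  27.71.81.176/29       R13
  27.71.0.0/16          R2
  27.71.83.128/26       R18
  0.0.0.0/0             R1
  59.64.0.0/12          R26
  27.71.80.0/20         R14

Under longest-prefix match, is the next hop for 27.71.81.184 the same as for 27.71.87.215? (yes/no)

27.71.81.184: longest match 27.71.80.0/20 -> R14
27.71.87.215: longest match 27.71.80.0/20 -> R14

yes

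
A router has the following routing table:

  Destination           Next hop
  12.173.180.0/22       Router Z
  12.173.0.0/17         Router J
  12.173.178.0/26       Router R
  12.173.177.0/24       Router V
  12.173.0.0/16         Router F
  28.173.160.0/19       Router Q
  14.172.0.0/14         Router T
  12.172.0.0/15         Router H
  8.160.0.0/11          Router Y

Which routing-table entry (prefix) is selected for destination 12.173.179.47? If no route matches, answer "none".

Entries matching 12.173.179.47:
  12.172.0.0/15 (12.172.0.0 - 12.173.255.255)
  12.173.0.0/16 (12.173.0.0 - 12.173.255.255)
Most specific is 12.173.0.0/16.

12.173.0.0/16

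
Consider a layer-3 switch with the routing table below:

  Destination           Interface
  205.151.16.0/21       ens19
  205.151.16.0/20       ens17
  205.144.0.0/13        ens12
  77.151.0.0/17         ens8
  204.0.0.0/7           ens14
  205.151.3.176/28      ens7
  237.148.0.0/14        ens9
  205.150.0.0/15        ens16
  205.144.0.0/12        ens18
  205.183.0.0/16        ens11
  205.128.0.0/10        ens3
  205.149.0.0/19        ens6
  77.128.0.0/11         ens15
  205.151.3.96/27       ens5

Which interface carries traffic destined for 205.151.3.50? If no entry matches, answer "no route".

Routes whose prefix contains 205.151.3.50:
  204.0.0.0/7 (204.0.0.0 - 205.255.255.255) -> ens14
  205.128.0.0/10 (205.128.0.0 - 205.191.255.255) -> ens3
  205.144.0.0/12 (205.144.0.0 - 205.159.255.255) -> ens18
  205.144.0.0/13 (205.144.0.0 - 205.151.255.255) -> ens12
  205.150.0.0/15 (205.150.0.0 - 205.151.255.255) -> ens16
More-specific entries that do NOT match:
  205.151.3.176/28 (205.151.3.176 - 205.151.3.191) does not contain 205.151.3.50
  205.151.3.96/27 (205.151.3.96 - 205.151.3.127) does not contain 205.151.3.50
  205.151.16.0/21 (205.151.16.0 - 205.151.23.255) does not contain 205.151.3.50
  205.151.16.0/20 (205.151.16.0 - 205.151.31.255) does not contain 205.151.3.50
  205.149.0.0/19 (205.149.0.0 - 205.149.31.255) does not contain 205.151.3.50
  77.151.0.0/17 (77.151.0.0 - 77.151.127.255) does not contain 205.151.3.50
  205.183.0.0/16 (205.183.0.0 - 205.183.255.255) does not contain 205.151.3.50
Longest matching prefix is /15 -> interface ens16.

ens16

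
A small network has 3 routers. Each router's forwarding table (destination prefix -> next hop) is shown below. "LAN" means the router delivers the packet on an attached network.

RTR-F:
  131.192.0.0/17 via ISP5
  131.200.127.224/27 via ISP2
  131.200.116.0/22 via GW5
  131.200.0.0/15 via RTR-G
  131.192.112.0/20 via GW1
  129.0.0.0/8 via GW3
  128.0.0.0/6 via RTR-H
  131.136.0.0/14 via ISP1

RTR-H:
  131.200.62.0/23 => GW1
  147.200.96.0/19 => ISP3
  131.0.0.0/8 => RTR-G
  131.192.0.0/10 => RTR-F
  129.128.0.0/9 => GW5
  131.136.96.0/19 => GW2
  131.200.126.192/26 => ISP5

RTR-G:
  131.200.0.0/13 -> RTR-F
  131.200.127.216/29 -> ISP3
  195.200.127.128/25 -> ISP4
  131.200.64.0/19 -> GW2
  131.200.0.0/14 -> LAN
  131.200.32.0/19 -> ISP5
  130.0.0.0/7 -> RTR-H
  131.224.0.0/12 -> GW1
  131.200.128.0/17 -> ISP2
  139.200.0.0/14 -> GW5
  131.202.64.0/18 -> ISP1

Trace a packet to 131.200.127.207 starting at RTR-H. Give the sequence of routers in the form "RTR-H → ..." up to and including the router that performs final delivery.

RTR-H → RTR-F → RTR-G

At RTR-H: longest match for 131.200.127.207 is 131.192.0.0/10 -> RTR-F
At RTR-F: longest match for 131.200.127.207 is 131.200.0.0/15 -> RTR-G
At RTR-G: longest match for 131.200.127.207 is 131.200.0.0/14 -> LAN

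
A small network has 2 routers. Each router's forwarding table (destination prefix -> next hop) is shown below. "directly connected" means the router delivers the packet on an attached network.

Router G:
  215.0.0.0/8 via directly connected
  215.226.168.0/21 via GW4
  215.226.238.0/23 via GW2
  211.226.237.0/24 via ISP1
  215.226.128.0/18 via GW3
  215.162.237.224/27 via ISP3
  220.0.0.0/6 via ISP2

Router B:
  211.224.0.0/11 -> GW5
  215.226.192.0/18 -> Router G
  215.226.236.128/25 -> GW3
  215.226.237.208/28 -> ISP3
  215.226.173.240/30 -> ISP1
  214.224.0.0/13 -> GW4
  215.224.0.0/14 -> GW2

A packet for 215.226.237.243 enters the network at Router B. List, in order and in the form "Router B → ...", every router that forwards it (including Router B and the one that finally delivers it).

At Router B: longest match for 215.226.237.243 is 215.226.192.0/18 -> Router G
At Router G: longest match for 215.226.237.243 is 215.0.0.0/8 -> directly connected

Router B → Router G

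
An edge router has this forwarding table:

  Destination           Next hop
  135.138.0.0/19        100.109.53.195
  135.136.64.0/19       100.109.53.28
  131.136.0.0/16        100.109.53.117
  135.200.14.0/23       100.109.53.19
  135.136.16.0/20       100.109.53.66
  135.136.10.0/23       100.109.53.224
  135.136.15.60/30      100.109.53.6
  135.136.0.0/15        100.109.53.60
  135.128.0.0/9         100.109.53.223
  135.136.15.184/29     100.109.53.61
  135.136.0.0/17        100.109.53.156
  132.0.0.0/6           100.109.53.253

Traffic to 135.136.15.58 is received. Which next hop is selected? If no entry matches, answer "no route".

100.109.53.156

Routes whose prefix contains 135.136.15.58:
  132.0.0.0/6 (132.0.0.0 - 135.255.255.255) -> 100.109.53.253
  135.128.0.0/9 (135.128.0.0 - 135.255.255.255) -> 100.109.53.223
  135.136.0.0/15 (135.136.0.0 - 135.137.255.255) -> 100.109.53.60
  135.136.0.0/17 (135.136.0.0 - 135.136.127.255) -> 100.109.53.156
More-specific entries that do NOT match:
  135.136.15.60/30 (135.136.15.60 - 135.136.15.63) does not contain 135.136.15.58
  135.136.15.184/29 (135.136.15.184 - 135.136.15.191) does not contain 135.136.15.58
  135.200.14.0/23 (135.200.14.0 - 135.200.15.255) does not contain 135.136.15.58
  135.136.10.0/23 (135.136.10.0 - 135.136.11.255) does not contain 135.136.15.58
  135.136.16.0/20 (135.136.16.0 - 135.136.31.255) does not contain 135.136.15.58
  135.138.0.0/19 (135.138.0.0 - 135.138.31.255) does not contain 135.136.15.58
  135.136.64.0/19 (135.136.64.0 - 135.136.95.255) does not contain 135.136.15.58
Longest matching prefix is /17 -> next hop 100.109.53.156.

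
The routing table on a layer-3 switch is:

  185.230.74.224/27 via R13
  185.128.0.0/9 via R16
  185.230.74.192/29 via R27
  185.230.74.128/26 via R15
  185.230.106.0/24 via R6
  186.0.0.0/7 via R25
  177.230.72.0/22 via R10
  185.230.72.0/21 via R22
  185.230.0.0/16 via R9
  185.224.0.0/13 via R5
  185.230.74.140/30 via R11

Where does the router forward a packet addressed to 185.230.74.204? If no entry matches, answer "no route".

R22

Routes whose prefix contains 185.230.74.204:
  185.128.0.0/9 (185.128.0.0 - 185.255.255.255) -> R16
  185.224.0.0/13 (185.224.0.0 - 185.231.255.255) -> R5
  185.230.0.0/16 (185.230.0.0 - 185.230.255.255) -> R9
  185.230.72.0/21 (185.230.72.0 - 185.230.79.255) -> R22
More-specific entries that do NOT match:
  185.230.74.140/30 (185.230.74.140 - 185.230.74.143) does not contain 185.230.74.204
  185.230.74.192/29 (185.230.74.192 - 185.230.74.199) does not contain 185.230.74.204
  185.230.74.224/27 (185.230.74.224 - 185.230.74.255) does not contain 185.230.74.204
  185.230.74.128/26 (185.230.74.128 - 185.230.74.191) does not contain 185.230.74.204
  185.230.106.0/24 (185.230.106.0 - 185.230.106.255) does not contain 185.230.74.204
  177.230.72.0/22 (177.230.72.0 - 177.230.75.255) does not contain 185.230.74.204
Longest matching prefix is /21 -> next hop R22.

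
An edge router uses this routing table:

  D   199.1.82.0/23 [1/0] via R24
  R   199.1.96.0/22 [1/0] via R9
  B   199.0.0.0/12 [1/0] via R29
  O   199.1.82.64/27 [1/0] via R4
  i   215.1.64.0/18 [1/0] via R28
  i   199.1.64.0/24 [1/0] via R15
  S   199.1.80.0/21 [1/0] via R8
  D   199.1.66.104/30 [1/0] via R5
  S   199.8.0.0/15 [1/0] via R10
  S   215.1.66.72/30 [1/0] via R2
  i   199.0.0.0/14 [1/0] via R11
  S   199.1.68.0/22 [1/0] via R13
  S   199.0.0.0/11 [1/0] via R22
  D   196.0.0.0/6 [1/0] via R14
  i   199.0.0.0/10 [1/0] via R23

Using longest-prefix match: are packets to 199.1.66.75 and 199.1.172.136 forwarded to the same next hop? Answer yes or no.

199.1.66.75: longest match 199.0.0.0/14 -> R11
199.1.172.136: longest match 199.0.0.0/14 -> R11

yes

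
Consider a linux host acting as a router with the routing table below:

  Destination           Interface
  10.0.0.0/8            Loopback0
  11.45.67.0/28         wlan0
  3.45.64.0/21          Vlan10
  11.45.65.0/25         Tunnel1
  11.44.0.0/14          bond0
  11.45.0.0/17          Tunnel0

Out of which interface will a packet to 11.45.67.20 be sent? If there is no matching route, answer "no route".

Tunnel0

Routes whose prefix contains 11.45.67.20:
  11.44.0.0/14 (11.44.0.0 - 11.47.255.255) -> bond0
  11.45.0.0/17 (11.45.0.0 - 11.45.127.255) -> Tunnel0
More-specific entries that do NOT match:
  11.45.67.0/28 (11.45.67.0 - 11.45.67.15) does not contain 11.45.67.20
  11.45.65.0/25 (11.45.65.0 - 11.45.65.127) does not contain 11.45.67.20
  3.45.64.0/21 (3.45.64.0 - 3.45.71.255) does not contain 11.45.67.20
Longest matching prefix is /17 -> interface Tunnel0.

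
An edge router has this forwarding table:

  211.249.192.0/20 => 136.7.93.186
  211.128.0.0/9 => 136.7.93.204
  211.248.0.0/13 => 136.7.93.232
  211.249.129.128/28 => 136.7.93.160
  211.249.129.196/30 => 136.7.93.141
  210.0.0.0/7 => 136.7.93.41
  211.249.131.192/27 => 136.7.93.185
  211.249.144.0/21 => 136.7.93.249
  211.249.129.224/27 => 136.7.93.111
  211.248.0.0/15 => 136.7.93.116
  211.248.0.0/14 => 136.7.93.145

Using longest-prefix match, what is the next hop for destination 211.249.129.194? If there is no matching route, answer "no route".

Routes whose prefix contains 211.249.129.194:
  210.0.0.0/7 (210.0.0.0 - 211.255.255.255) -> 136.7.93.41
  211.128.0.0/9 (211.128.0.0 - 211.255.255.255) -> 136.7.93.204
  211.248.0.0/13 (211.248.0.0 - 211.255.255.255) -> 136.7.93.232
  211.248.0.0/14 (211.248.0.0 - 211.251.255.255) -> 136.7.93.145
  211.248.0.0/15 (211.248.0.0 - 211.249.255.255) -> 136.7.93.116
More-specific entries that do NOT match:
  211.249.129.196/30 (211.249.129.196 - 211.249.129.199) does not contain 211.249.129.194
  211.249.129.128/28 (211.249.129.128 - 211.249.129.143) does not contain 211.249.129.194
  211.249.131.192/27 (211.249.131.192 - 211.249.131.223) does not contain 211.249.129.194
  211.249.129.224/27 (211.249.129.224 - 211.249.129.255) does not contain 211.249.129.194
  211.249.144.0/21 (211.249.144.0 - 211.249.151.255) does not contain 211.249.129.194
  211.249.192.0/20 (211.249.192.0 - 211.249.207.255) does not contain 211.249.129.194
Longest matching prefix is /15 -> next hop 136.7.93.116.

136.7.93.116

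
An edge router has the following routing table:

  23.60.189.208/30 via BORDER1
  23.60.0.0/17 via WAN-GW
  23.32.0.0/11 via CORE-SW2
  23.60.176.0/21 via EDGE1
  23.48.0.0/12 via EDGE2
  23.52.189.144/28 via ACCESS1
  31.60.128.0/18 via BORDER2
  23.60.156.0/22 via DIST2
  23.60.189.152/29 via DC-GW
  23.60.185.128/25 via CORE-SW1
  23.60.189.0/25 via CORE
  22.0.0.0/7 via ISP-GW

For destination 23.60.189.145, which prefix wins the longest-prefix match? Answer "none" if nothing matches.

Entries matching 23.60.189.145:
  22.0.0.0/7 (22.0.0.0 - 23.255.255.255)
  23.32.0.0/11 (23.32.0.0 - 23.63.255.255)
  23.48.0.0/12 (23.48.0.0 - 23.63.255.255)
Most specific is 23.48.0.0/12.

23.48.0.0/12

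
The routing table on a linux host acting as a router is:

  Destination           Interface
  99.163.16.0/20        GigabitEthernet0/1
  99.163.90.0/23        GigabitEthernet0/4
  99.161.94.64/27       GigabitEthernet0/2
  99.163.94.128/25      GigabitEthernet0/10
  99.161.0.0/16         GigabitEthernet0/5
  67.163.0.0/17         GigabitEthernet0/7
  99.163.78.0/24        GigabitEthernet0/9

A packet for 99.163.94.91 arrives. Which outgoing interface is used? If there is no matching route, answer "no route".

No entry's prefix contains 99.163.94.91; there is no default route.

no route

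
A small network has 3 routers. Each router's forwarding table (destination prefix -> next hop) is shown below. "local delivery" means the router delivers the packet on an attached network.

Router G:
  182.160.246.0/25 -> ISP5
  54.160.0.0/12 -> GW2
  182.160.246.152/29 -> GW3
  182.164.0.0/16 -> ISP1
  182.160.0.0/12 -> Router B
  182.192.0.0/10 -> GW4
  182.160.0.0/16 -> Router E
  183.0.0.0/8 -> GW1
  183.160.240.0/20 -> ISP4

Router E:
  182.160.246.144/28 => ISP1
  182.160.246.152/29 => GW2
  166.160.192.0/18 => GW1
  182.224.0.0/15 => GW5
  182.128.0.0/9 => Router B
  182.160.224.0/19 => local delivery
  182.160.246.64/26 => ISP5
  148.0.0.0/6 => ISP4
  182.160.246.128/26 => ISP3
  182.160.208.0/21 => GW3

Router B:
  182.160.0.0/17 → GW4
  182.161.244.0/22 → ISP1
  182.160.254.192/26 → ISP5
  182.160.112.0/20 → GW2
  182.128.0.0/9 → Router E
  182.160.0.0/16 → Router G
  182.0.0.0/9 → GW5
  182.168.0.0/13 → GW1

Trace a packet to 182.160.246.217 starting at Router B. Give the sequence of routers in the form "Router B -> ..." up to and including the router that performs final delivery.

At Router B: longest match for 182.160.246.217 is 182.160.0.0/16 -> Router G
At Router G: longest match for 182.160.246.217 is 182.160.0.0/16 -> Router E
At Router E: longest match for 182.160.246.217 is 182.160.224.0/19 -> local delivery

Router B -> Router G -> Router E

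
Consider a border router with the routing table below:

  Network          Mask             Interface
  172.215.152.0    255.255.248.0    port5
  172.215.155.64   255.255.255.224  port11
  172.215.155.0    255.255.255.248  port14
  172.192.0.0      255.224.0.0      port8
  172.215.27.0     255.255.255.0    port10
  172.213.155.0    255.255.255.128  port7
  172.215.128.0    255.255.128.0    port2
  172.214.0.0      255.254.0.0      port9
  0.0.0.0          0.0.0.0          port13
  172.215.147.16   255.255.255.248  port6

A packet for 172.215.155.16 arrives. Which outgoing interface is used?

Routes whose prefix contains 172.215.155.16:
  0.0.0.0/0 (default, matches everything) -> port13
  172.192.0.0/11 (172.192.0.0 - 172.223.255.255) -> port8
  172.214.0.0/15 (172.214.0.0 - 172.215.255.255) -> port9
  172.215.128.0/17 (172.215.128.0 - 172.215.255.255) -> port2
  172.215.152.0/21 (172.215.152.0 - 172.215.159.255) -> port5
More-specific entries that do NOT match:
  172.215.155.0/29 (172.215.155.0 - 172.215.155.7) does not contain 172.215.155.16
  172.215.147.16/29 (172.215.147.16 - 172.215.147.23) does not contain 172.215.155.16
  172.215.155.64/27 (172.215.155.64 - 172.215.155.95) does not contain 172.215.155.16
  172.213.155.0/25 (172.213.155.0 - 172.213.155.127) does not contain 172.215.155.16
  172.215.27.0/24 (172.215.27.0 - 172.215.27.255) does not contain 172.215.155.16
Longest matching prefix is /21 -> interface port5.

port5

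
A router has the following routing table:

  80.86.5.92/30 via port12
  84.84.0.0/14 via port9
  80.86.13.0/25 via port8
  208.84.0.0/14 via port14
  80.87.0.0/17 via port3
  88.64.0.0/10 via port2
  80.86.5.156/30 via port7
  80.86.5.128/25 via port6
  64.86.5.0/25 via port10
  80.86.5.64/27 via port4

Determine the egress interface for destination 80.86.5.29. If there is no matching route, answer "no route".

No entry's prefix contains 80.86.5.29; there is no default route.

no route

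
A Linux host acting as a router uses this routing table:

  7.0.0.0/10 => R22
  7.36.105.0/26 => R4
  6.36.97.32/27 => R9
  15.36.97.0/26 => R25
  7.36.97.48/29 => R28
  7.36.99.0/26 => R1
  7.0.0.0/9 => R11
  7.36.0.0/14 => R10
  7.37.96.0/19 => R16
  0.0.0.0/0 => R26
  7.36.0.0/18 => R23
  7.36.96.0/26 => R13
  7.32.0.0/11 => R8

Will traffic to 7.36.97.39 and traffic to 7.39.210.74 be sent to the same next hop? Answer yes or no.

yes

7.36.97.39: longest match 7.36.0.0/14 -> R10
7.39.210.74: longest match 7.36.0.0/14 -> R10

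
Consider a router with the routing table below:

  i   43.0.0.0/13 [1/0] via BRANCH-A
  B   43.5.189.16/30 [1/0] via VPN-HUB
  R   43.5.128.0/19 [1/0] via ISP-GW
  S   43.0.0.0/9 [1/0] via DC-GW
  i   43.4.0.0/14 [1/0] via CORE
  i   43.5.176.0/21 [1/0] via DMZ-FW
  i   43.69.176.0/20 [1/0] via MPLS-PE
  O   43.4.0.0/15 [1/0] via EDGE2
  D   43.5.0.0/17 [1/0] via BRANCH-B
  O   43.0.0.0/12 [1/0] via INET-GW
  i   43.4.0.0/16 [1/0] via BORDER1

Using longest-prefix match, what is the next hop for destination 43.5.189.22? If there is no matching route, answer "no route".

EDGE2

Routes whose prefix contains 43.5.189.22:
  43.0.0.0/9 (43.0.0.0 - 43.127.255.255) -> DC-GW
  43.0.0.0/12 (43.0.0.0 - 43.15.255.255) -> INET-GW
  43.0.0.0/13 (43.0.0.0 - 43.7.255.255) -> BRANCH-A
  43.4.0.0/14 (43.4.0.0 - 43.7.255.255) -> CORE
  43.4.0.0/15 (43.4.0.0 - 43.5.255.255) -> EDGE2
More-specific entries that do NOT match:
  43.5.189.16/30 (43.5.189.16 - 43.5.189.19) does not contain 43.5.189.22
  43.5.176.0/21 (43.5.176.0 - 43.5.183.255) does not contain 43.5.189.22
  43.69.176.0/20 (43.69.176.0 - 43.69.191.255) does not contain 43.5.189.22
  43.5.128.0/19 (43.5.128.0 - 43.5.159.255) does not contain 43.5.189.22
  43.5.0.0/17 (43.5.0.0 - 43.5.127.255) does not contain 43.5.189.22
  43.4.0.0/16 (43.4.0.0 - 43.4.255.255) does not contain 43.5.189.22
Longest matching prefix is /15 -> next hop EDGE2.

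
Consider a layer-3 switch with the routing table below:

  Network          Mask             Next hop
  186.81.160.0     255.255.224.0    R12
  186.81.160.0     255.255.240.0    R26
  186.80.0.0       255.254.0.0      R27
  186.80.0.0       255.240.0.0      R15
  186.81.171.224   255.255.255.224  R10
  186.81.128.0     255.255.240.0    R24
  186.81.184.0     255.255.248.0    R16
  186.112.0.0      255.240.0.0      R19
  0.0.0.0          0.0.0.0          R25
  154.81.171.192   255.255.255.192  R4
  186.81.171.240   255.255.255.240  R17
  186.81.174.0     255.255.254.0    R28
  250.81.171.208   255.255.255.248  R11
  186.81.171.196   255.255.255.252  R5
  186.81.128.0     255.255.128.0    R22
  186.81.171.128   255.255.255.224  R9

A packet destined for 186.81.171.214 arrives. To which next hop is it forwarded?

R26

Routes whose prefix contains 186.81.171.214:
  0.0.0.0/0 (default, matches everything) -> R25
  186.80.0.0/12 (186.80.0.0 - 186.95.255.255) -> R15
  186.80.0.0/15 (186.80.0.0 - 186.81.255.255) -> R27
  186.81.128.0/17 (186.81.128.0 - 186.81.255.255) -> R22
  186.81.160.0/19 (186.81.160.0 - 186.81.191.255) -> R12
  186.81.160.0/20 (186.81.160.0 - 186.81.175.255) -> R26
More-specific entries that do NOT match:
  186.81.171.196/30 (186.81.171.196 - 186.81.171.199) does not contain 186.81.171.214
  250.81.171.208/29 (250.81.171.208 - 250.81.171.215) does not contain 186.81.171.214
  186.81.171.240/28 (186.81.171.240 - 186.81.171.255) does not contain 186.81.171.214
  186.81.171.224/27 (186.81.171.224 - 186.81.171.255) does not contain 186.81.171.214
  186.81.171.128/27 (186.81.171.128 - 186.81.171.159) does not contain 186.81.171.214
  154.81.171.192/26 (154.81.171.192 - 154.81.171.255) does not contain 186.81.171.214
  186.81.174.0/23 (186.81.174.0 - 186.81.175.255) does not contain 186.81.171.214
  186.81.184.0/21 (186.81.184.0 - 186.81.191.255) does not contain 186.81.171.214
Longest matching prefix is /20 -> next hop R26.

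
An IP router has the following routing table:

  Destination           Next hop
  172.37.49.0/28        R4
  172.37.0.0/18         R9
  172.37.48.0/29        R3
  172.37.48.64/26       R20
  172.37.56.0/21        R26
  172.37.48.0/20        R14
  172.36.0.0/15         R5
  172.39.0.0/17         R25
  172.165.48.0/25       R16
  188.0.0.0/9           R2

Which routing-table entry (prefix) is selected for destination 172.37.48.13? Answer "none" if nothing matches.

172.37.48.0/20

Entries matching 172.37.48.13:
  172.36.0.0/15 (172.36.0.0 - 172.37.255.255)
  172.37.0.0/18 (172.37.0.0 - 172.37.63.255)
  172.37.48.0/20 (172.37.48.0 - 172.37.63.255)
Most specific is 172.37.48.0/20.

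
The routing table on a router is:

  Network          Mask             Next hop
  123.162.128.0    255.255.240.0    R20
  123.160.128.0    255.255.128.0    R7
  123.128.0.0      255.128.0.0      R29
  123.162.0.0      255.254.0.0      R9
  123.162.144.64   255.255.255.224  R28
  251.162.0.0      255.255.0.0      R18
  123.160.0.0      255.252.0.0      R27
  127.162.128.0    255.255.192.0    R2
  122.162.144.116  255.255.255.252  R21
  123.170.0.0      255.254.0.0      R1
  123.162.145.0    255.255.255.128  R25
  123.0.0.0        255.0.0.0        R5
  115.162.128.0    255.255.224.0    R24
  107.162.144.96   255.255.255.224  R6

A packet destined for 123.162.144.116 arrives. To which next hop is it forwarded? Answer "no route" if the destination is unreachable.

Routes whose prefix contains 123.162.144.116:
  123.0.0.0/8 (123.0.0.0 - 123.255.255.255) -> R5
  123.128.0.0/9 (123.128.0.0 - 123.255.255.255) -> R29
  123.160.0.0/14 (123.160.0.0 - 123.163.255.255) -> R27
  123.162.0.0/15 (123.162.0.0 - 123.163.255.255) -> R9
More-specific entries that do NOT match:
  122.162.144.116/30 (122.162.144.116 - 122.162.144.119) does not contain 123.162.144.116
  123.162.144.64/27 (123.162.144.64 - 123.162.144.95) does not contain 123.162.144.116
  107.162.144.96/27 (107.162.144.96 - 107.162.144.127) does not contain 123.162.144.116
  123.162.145.0/25 (123.162.145.0 - 123.162.145.127) does not contain 123.162.144.116
  123.162.128.0/20 (123.162.128.0 - 123.162.143.255) does not contain 123.162.144.116
  115.162.128.0/19 (115.162.128.0 - 115.162.159.255) does not contain 123.162.144.116
  127.162.128.0/18 (127.162.128.0 - 127.162.191.255) does not contain 123.162.144.116
  123.160.128.0/17 (123.160.128.0 - 123.160.255.255) does not contain 123.162.144.116
  251.162.0.0/16 (251.162.0.0 - 251.162.255.255) does not contain 123.162.144.116
Longest matching prefix is /15 -> next hop R9.

R9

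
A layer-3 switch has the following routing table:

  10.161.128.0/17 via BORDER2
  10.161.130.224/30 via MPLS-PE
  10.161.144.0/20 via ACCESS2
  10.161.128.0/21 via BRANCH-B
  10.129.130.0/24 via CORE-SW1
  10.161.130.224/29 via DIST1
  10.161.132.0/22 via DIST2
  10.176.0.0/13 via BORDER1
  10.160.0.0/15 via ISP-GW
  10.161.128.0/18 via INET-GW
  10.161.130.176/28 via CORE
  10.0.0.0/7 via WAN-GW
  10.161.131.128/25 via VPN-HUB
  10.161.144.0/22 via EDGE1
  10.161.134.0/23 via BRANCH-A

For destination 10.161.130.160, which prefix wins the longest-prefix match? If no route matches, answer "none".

Entries matching 10.161.130.160:
  10.0.0.0/7 (10.0.0.0 - 11.255.255.255)
  10.160.0.0/15 (10.160.0.0 - 10.161.255.255)
  10.161.128.0/17 (10.161.128.0 - 10.161.255.255)
  10.161.128.0/18 (10.161.128.0 - 10.161.191.255)
  10.161.128.0/21 (10.161.128.0 - 10.161.135.255)
Most specific is 10.161.128.0/21.

10.161.128.0/21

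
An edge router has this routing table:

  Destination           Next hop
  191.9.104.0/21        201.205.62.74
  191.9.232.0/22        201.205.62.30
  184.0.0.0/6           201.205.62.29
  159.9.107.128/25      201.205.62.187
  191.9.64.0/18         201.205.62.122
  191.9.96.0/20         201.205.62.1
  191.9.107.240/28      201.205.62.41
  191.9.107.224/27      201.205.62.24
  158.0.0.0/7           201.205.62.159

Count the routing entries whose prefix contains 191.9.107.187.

Prefixes containing 191.9.107.187:
  191.9.64.0/18 (191.9.64.0 - 191.9.127.255)
  191.9.96.0/20 (191.9.96.0 - 191.9.111.255)
  191.9.104.0/21 (191.9.104.0 - 191.9.111.255)
Total matching entries: 3.

3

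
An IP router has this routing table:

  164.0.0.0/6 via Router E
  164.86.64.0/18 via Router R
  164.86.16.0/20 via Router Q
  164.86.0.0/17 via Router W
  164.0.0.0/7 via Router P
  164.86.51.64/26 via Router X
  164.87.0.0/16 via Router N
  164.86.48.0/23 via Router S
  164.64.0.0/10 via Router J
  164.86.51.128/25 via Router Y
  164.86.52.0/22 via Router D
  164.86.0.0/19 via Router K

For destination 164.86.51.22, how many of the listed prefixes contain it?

4

Prefixes containing 164.86.51.22:
  164.0.0.0/6 (164.0.0.0 - 167.255.255.255)
  164.0.0.0/7 (164.0.0.0 - 165.255.255.255)
  164.64.0.0/10 (164.64.0.0 - 164.127.255.255)
  164.86.0.0/17 (164.86.0.0 - 164.86.127.255)
Total matching entries: 4.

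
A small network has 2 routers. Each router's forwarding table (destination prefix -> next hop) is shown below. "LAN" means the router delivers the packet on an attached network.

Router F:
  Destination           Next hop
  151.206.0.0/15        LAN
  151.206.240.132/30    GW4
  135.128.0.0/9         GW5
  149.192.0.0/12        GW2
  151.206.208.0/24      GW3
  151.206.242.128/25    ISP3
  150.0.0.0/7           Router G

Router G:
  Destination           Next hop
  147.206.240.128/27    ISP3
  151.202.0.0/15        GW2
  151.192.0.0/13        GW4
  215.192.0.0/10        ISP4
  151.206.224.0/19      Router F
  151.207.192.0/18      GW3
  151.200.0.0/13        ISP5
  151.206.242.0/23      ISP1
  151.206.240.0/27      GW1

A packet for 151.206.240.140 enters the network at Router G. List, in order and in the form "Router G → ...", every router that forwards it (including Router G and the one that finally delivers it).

Router G → Router F

At Router G: longest match for 151.206.240.140 is 151.206.224.0/19 -> Router F
At Router F: longest match for 151.206.240.140 is 151.206.0.0/15 -> LAN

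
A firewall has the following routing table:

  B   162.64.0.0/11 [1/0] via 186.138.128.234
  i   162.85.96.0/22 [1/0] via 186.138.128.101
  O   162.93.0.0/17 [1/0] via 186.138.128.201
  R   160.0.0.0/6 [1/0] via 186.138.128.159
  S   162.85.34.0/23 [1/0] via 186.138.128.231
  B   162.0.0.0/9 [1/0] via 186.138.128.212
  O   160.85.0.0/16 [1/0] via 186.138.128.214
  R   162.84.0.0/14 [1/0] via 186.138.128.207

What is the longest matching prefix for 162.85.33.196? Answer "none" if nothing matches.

Entries matching 162.85.33.196:
  160.0.0.0/6 (160.0.0.0 - 163.255.255.255)
  162.0.0.0/9 (162.0.0.0 - 162.127.255.255)
  162.64.0.0/11 (162.64.0.0 - 162.95.255.255)
  162.84.0.0/14 (162.84.0.0 - 162.87.255.255)
Most specific is 162.84.0.0/14.

162.84.0.0/14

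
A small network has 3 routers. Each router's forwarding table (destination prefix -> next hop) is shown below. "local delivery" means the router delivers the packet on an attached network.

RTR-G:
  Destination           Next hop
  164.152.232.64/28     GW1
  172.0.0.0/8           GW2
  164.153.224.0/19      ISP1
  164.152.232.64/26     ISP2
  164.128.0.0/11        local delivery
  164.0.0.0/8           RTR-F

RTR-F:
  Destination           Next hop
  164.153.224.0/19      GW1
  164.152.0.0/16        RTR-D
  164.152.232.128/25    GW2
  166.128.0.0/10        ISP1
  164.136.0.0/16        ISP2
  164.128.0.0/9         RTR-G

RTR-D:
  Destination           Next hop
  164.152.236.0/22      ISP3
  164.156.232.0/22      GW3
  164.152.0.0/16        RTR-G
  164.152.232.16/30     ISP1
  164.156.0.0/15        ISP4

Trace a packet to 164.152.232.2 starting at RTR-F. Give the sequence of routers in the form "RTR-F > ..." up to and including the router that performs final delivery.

RTR-F > RTR-D > RTR-G

At RTR-F: longest match for 164.152.232.2 is 164.152.0.0/16 -> RTR-D
At RTR-D: longest match for 164.152.232.2 is 164.152.0.0/16 -> RTR-G
At RTR-G: longest match for 164.152.232.2 is 164.128.0.0/11 -> local delivery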